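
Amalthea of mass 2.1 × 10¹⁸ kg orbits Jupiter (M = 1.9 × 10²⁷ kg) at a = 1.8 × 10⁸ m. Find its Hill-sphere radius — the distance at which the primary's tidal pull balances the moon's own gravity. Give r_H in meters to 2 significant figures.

1.3 × 10⁵ m

r_H ≈ a (m/3M)^(1/3)
    = (1.8 × 10⁸) × (2.1 × 10¹⁸ / (3 × 1.9 × 10²⁷))^(1/3)
    = 1.3 × 10⁵ m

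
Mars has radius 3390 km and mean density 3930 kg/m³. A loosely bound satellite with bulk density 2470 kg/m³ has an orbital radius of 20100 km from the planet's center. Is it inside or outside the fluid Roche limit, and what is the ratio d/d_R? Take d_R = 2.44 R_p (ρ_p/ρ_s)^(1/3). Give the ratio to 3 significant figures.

d_R = 2.44 × (3390 km) × (3930/2470)^(1/3) = 9657 km
d/d_R = (20100) / (9657) = 2.08
Since d/d_R > 1, the body is outside the Roche limit.

outside; d/d_R ≈ 2.08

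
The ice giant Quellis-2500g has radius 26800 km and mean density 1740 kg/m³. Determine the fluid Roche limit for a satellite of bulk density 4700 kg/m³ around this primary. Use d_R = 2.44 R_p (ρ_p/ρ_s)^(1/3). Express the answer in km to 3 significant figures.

47000 km

d_R = 2.44 × 26800 km × (1740/4700)^(1/3)
    = 47000 km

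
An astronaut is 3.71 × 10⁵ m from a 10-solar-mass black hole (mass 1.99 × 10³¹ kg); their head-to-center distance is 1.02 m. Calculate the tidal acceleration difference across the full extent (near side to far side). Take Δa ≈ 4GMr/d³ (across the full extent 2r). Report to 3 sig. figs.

1.06 × 10⁵ m/s²

Δa = 4GMr/d³
   = 4 × (6.674 × 10⁻¹¹) × (1.99 × 10³¹) × (1.02) / (3.71 × 10⁵)³
   = 1.06 × 10⁵ m/s²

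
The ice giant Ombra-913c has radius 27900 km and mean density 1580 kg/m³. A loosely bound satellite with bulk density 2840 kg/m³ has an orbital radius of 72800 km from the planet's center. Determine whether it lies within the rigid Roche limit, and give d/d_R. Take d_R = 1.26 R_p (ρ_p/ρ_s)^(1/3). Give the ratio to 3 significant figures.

outside; d/d_R ≈ 2.52

d_R = 1.26 × (27900 km) × (1580/2840)^(1/3) = 28910 km
d/d_R = (72800) / (28910) = 2.52
Since d/d_R > 1, the body is outside the Roche limit.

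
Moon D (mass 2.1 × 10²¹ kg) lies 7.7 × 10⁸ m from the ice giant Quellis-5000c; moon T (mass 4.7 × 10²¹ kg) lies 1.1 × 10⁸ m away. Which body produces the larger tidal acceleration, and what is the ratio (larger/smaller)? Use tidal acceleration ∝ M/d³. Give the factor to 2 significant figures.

Moon T, by a factor of ≈ 770

The tide-raising term goes as M/d³ (the gradient of a 1/d² field).
Moon D: (2.1 × 10²¹) / (7.7 × 10⁸)³ = 4.600 × 10⁻⁶
Moon T: (4.7 × 10²¹) / (1.1 × 10⁸)³ = 3.531 × 10⁻³
Ratio (larger/smaller) = 770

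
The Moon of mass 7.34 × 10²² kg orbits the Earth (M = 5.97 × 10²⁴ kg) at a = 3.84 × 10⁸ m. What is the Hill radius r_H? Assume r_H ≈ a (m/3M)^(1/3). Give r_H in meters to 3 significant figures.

6.15 × 10⁷ m

r_H ≈ a (m/3M)^(1/3)
    = (3.84 × 10⁸) × (7.34 × 10²² / (3 × 5.97 × 10²⁴))^(1/3)
    = 6.15 × 10⁷ m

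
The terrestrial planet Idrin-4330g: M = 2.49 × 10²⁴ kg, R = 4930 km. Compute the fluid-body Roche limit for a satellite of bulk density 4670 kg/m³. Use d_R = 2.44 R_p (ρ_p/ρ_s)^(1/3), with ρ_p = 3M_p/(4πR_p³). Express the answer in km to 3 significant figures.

12300 km

ρ_p = 3M_p/(4πR_p³) = 3 × (2.49 × 10²⁴) / (4π × (4.93 × 10⁶ m)³) = 4960 kg/m³
d_R = 2.44 × 4930 km × (4960/4670)^(1/3)
    = 12300 km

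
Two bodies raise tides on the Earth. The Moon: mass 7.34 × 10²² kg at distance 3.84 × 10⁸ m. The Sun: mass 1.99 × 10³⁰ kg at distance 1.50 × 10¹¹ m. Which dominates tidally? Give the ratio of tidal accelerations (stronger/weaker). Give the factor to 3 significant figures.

The Moon, by a factor of ≈ 2.20

The tide-raising term goes as M/d³ (the gradient of a 1/d² field).
The Moon: (7.34 × 10²²) / (3.84 × 10⁸)³ = 1.296 × 10⁻³
The Sun: (1.99 × 10³⁰) / (1.50 × 10¹¹)³ = 5.896 × 10⁻⁴
Ratio (larger/smaller) = 2.20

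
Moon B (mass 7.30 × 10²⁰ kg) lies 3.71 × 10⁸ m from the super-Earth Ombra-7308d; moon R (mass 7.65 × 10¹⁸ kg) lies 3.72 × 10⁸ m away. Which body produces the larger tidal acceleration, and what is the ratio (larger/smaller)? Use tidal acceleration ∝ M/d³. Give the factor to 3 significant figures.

The tide-raising term goes as M/d³ (the gradient of a 1/d² field).
Moon B: (7.30 × 10²⁰) / (3.71 × 10⁸)³ = 1.430 × 10⁻⁵
Moon R: (7.65 × 10¹⁸) / (3.72 × 10⁸)³ = 1.486 × 10⁻⁷
Ratio (larger/smaller) = 96.2

Moon B, by a factor of ≈ 96.2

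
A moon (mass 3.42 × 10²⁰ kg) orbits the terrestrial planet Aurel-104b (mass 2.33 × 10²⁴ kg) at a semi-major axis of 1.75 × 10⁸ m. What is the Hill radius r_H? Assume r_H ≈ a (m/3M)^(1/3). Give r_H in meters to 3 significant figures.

r_H ≈ a (m/3M)^(1/3)
    = (1.75 × 10⁸) × (3.42 × 10²⁰ / (3 × 2.33 × 10²⁴))^(1/3)
    = 6.40 × 10⁶ m

6.40 × 10⁶ m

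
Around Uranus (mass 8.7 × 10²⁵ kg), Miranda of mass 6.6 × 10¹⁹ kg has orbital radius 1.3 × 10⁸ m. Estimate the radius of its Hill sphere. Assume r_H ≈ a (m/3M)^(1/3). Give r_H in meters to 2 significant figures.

8.2 × 10⁵ m

r_H ≈ a (m/3M)^(1/3)
    = (1.3 × 10⁸) × (6.6 × 10¹⁹ / (3 × 8.7 × 10²⁵))^(1/3)
    = 8.2 × 10⁵ m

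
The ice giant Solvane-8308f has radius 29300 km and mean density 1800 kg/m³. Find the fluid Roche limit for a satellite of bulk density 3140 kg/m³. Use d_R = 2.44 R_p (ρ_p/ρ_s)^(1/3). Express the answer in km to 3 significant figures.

59400 km

d_R = 2.44 × 29300 km × (1800/3140)^(1/3)
    = 59400 km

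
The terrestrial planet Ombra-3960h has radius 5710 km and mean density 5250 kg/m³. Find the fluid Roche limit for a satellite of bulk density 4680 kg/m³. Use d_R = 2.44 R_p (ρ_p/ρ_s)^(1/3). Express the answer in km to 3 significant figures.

14500 km

d_R = 2.44 × 5710 km × (5250/4680)^(1/3)
    = 14500 km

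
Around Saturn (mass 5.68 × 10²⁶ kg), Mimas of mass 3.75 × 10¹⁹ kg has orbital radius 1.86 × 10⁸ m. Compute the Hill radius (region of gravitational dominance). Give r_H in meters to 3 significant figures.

r_H ≈ a (m/3M)^(1/3)
    = (1.86 × 10⁸) × (3.75 × 10¹⁹ / (3 × 5.68 × 10²⁶))^(1/3)
    = 5.21 × 10⁵ m

5.21 × 10⁵ m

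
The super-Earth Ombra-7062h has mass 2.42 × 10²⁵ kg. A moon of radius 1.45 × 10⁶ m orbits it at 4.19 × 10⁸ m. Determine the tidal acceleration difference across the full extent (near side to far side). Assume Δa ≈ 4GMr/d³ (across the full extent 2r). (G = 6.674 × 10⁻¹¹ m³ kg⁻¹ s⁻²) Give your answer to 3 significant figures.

Δa = 4GMr/d³
   = 4 × (6.674 × 10⁻¹¹) × (2.42 × 10²⁵) × (1.45 × 10⁶) / (4.19 × 10⁸)³
   = 1.27 × 10⁻⁴ m/s²

1.27 × 10⁻⁴ m/s²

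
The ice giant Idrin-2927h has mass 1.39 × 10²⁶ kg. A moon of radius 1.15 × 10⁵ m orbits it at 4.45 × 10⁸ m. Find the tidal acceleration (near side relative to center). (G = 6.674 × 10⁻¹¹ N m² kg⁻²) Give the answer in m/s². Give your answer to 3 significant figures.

2.42 × 10⁻⁵ m/s²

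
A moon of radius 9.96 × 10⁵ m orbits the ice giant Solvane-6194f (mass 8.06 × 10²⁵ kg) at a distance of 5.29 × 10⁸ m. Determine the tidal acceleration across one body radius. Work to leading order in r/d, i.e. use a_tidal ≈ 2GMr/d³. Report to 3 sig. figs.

7.24 × 10⁻⁵ m/s²

Δg = 2GMr/d³
   = 2 × (6.674 × 10⁻¹¹) × (8.06 × 10²⁵) × (9.96 × 10⁵) / (5.29 × 10⁸)³
   = 7.24 × 10⁻⁵ m/s²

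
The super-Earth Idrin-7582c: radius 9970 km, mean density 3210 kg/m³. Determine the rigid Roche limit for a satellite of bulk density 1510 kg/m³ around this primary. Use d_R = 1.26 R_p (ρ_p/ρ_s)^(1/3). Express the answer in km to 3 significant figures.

16200 km

d_R = 1.26 × 9970 km × (3210/1510)^(1/3)
    = 16200 km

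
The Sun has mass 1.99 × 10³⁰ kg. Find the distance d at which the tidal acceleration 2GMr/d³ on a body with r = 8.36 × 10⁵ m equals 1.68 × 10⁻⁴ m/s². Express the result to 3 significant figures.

2GMr/d³ = a_tidal  ⇒  d = (2GMr / a_tidal)^(1/3)
d = (2 × 6.674×10⁻¹¹ × (1.99 × 10³⁰) × (8.36 × 10⁵) / (1.68 × 10⁻⁴))^(1/3)
  = 1.10 × 10¹⁰ m

1.10 × 10¹⁰ m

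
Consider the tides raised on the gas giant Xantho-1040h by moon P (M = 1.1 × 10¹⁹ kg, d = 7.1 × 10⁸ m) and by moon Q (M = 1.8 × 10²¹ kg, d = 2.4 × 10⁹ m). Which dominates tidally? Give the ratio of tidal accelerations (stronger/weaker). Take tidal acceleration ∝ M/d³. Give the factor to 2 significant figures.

Compare M/d³ for the two perturbers:
Moon P: (1.1 × 10¹⁹) / (7.1 × 10⁸)³ = 3.073 × 10⁻⁸
Moon Q: (1.8 × 10²¹) / (2.4 × 10⁹)³ = 1.302 × 10⁻⁷
Ratio (larger/smaller) = 4.2

Moon Q, by a factor of ≈ 4.2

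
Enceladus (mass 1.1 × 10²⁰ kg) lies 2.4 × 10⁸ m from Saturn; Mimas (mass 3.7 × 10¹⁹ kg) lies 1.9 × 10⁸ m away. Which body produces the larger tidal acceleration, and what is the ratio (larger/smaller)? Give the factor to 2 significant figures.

Enceladus, by a factor of ≈ 1.5

The tide-raising term goes as M/d³ (the gradient of a 1/d² field).
Enceladus: (1.1 × 10²⁰) / (2.4 × 10⁸)³ = 7.957 × 10⁻⁶
Mimas: (3.7 × 10¹⁹) / (1.9 × 10⁸)³ = 5.394 × 10⁻⁶
Ratio (larger/smaller) = 1.5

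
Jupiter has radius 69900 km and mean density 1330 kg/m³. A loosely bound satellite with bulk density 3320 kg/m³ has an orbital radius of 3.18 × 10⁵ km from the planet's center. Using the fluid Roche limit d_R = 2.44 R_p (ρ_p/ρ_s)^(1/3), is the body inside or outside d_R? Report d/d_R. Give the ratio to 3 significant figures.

d_R = 2.44 × (69900 km) × (1330/3320)^(1/3) = 1.257 × 10⁵ km
d/d_R = (3.18 × 10⁵) / (1.257 × 10⁵) = 2.53
Since d/d_R > 1, the body is outside the Roche limit.

outside; d/d_R ≈ 2.53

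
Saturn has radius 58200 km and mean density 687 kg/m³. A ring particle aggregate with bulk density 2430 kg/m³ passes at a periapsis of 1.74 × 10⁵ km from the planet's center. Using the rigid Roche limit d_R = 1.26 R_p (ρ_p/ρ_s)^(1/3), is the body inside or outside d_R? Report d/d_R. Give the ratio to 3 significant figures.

d_R = 1.26 × (58200 km) × (687/2430)^(1/3) = 48130 km
d/d_R = (1.74 × 10⁵) / (48130) = 3.62
Since d/d_R > 1, the body is outside the Roche limit.

outside; d/d_R ≈ 3.62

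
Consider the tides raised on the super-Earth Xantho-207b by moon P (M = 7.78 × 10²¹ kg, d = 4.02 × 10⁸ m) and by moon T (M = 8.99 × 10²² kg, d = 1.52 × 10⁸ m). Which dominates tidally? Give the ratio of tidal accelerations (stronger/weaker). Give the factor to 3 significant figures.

Tidal stretch scales as M/d³; compute that for each body.
Moon P: (7.78 × 10²¹) / (4.02 × 10⁸)³ = 1.198 × 10⁻⁴
Moon T: (8.99 × 10²²) / (1.52 × 10⁸)³ = 2.560 × 10⁻²
Ratio (larger/smaller) = 214

Moon T, by a factor of ≈ 214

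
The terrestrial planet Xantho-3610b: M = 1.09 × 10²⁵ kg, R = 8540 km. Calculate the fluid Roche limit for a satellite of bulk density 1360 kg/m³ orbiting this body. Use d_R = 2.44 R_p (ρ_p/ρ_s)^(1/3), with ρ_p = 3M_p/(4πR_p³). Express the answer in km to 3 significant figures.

ρ_p = 3M_p/(4πR_p³) = 3 × (1.09 × 10²⁵) / (4π × (8.54 × 10⁶ m)³) = 4180 kg/m³
d_R = 2.44 × 8540 km × (4180/1360)^(1/3)
    = 30300 km

30300 km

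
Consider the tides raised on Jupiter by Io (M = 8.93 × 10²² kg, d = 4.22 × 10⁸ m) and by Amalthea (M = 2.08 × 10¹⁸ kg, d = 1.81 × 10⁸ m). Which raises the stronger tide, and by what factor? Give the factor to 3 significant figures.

The tide-raising term goes as M/d³ (the gradient of a 1/d² field).
Io: (8.93 × 10²²) / (4.22 × 10⁸)³ = 1.188 × 10⁻³
Amalthea: (2.08 × 10¹⁸) / (1.81 × 10⁸)³ = 3.508 × 10⁻⁷
Ratio (larger/smaller) = 3390

Io, by a factor of ≈ 3390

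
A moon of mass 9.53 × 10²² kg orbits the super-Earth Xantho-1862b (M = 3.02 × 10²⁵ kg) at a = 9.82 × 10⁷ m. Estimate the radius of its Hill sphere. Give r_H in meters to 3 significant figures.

9.99 × 10⁶ m

r_H ≈ a (m/3M)^(1/3)
    = (9.82 × 10⁷) × (9.53 × 10²² / (3 × 3.02 × 10²⁵))^(1/3)
    = 9.99 × 10⁶ m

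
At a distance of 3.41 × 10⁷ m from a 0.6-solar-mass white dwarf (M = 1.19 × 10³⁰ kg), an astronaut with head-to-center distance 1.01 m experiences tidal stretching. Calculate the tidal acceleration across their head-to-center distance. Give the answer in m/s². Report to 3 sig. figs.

Δg = 2GMr/d³
   = 2 × (6.674 × 10⁻¹¹) × (1.19 × 10³⁰) × (1.01) / (3.41 × 10⁷)³
   = 4.05 × 10⁻³ m/s²

4.05 × 10⁻³ m/s²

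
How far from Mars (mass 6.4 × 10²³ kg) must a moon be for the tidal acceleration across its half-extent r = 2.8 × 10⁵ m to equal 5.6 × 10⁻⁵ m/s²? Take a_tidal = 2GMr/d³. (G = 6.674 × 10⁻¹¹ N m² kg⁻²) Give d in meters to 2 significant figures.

7.5 × 10⁷ m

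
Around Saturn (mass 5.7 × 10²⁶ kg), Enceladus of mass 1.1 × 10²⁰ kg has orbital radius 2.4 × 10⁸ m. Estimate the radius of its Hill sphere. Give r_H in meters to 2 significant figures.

r_H ≈ a (m/3M)^(1/3)
    = (2.4 × 10⁸) × (1.1 × 10²⁰ / (3 × 5.7 × 10²⁶))^(1/3)
    = 9.6 × 10⁵ m

9.6 × 10⁵ m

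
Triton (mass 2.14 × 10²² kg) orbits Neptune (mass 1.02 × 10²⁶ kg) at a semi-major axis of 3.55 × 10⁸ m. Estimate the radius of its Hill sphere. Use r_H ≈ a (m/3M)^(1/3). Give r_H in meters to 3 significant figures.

1.46 × 10⁷ m

r_H ≈ a (m/3M)^(1/3)
    = (3.55 × 10⁸) × (2.14 × 10²² / (3 × 1.02 × 10²⁶))^(1/3)
    = 1.46 × 10⁷ m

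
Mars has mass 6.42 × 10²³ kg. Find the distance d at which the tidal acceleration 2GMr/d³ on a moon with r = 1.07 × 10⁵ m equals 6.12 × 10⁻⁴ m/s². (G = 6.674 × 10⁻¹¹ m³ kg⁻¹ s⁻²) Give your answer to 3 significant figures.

2.47 × 10⁷ m

2GMr/d³ = a_tidal  ⇒  d = (2GMr / a_tidal)^(1/3)
d = (2 × 6.674×10⁻¹¹ × (6.42 × 10²³) × (1.07 × 10⁵) / (6.12 × 10⁻⁴))^(1/3)
  = 2.47 × 10⁷ m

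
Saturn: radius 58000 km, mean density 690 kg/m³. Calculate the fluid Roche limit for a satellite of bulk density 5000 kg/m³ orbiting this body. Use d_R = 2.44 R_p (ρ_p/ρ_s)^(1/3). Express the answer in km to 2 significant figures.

d_R = 2.44 × 58000 km × (690/5000)^(1/3)
    = 73000 km

73000 km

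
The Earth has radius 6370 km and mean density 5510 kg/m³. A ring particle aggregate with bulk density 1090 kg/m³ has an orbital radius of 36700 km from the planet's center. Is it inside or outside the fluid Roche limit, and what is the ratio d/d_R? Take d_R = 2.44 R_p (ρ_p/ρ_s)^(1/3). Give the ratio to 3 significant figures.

d_R = 2.44 × (6370 km) × (5510/1090)^(1/3) = 26670 km
d/d_R = (36700) / (26670) = 1.38
Since d/d_R > 1, the body is outside the Roche limit.

outside; d/d_R ≈ 1.38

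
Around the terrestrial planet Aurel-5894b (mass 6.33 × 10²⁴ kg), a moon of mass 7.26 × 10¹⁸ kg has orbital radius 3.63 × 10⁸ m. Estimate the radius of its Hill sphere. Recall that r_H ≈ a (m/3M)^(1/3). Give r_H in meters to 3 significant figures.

2.63 × 10⁶ m

r_H ≈ a (m/3M)^(1/3)
    = (3.63 × 10⁸) × (7.26 × 10¹⁸ / (3 × 6.33 × 10²⁴))^(1/3)
    = 2.63 × 10⁶ m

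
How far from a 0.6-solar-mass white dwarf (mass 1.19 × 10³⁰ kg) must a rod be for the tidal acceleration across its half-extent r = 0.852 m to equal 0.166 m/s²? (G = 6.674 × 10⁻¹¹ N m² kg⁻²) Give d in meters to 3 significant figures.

9.34 × 10⁶ m

2GMr/d³ = a_tidal  ⇒  d = (2GMr / a_tidal)^(1/3)
d = (2 × 6.674×10⁻¹¹ × (1.19 × 10³⁰) × (0.852) / (0.166))^(1/3)
  = 9.34 × 10⁶ m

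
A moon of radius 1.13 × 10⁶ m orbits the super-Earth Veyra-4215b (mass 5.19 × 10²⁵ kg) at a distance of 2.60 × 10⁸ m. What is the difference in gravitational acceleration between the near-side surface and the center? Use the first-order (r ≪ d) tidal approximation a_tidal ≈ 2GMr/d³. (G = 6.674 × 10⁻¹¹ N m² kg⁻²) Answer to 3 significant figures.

The tidal stretch is the gradient of GM/d² times the body's extent r, hence the 1/d³ dependence.
a_tidal = 2GMr/d³
        = 2 × (6.674 × 10⁻¹¹) × (5.19 × 10²⁵) × (1.13 × 10⁶) / (2.60 × 10⁸)³
        = 4.45 × 10⁻⁴ m/s²

4.45 × 10⁻⁴ m/s²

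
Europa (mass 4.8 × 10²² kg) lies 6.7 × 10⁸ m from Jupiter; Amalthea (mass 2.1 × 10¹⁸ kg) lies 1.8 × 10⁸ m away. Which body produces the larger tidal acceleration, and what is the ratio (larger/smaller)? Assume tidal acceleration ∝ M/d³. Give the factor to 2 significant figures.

Europa, by a factor of ≈ 440

The tide-raising term goes as M/d³ (the gradient of a 1/d² field).
Europa: (4.8 × 10²²) / (6.7 × 10⁸)³ = 1.596 × 10⁻⁴
Amalthea: (2.1 × 10¹⁸) / (1.8 × 10⁸)³ = 3.601 × 10⁻⁷
Ratio (larger/smaller) = 440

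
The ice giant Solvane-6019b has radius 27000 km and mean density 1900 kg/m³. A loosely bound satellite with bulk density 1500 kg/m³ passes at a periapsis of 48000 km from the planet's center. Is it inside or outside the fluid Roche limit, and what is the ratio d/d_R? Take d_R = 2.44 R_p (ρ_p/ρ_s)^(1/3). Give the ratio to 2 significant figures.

d_R = 2.44 × (27000 km) × (1900/1500)^(1/3) = 71280 km
d/d_R = (48000) / (71280) = 0.67
Since d/d_R < 1, the body is inside the Roche limit.

inside; d/d_R ≈ 0.67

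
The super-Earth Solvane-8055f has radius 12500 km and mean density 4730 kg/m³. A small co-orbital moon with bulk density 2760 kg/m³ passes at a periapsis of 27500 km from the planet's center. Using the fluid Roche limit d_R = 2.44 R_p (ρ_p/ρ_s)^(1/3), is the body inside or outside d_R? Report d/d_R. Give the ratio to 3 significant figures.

inside; d/d_R ≈ 0.753

d_R = 2.44 × (12500 km) × (4730/2760)^(1/3) = 36500 km
d/d_R = (27500) / (36500) = 0.753
Since d/d_R < 1, the body is inside the Roche limit.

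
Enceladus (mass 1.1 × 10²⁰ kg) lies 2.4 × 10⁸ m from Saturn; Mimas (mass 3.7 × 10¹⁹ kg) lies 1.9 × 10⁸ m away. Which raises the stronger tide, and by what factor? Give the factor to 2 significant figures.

The tide-raising term goes as M/d³ (the gradient of a 1/d² field).
Enceladus: (1.1 × 10²⁰) / (2.4 × 10⁸)³ = 7.957 × 10⁻⁶
Mimas: (3.7 × 10¹⁹) / (1.9 × 10⁸)³ = 5.394 × 10⁻⁶
Ratio (larger/smaller) = 1.5

Enceladus, by a factor of ≈ 1.5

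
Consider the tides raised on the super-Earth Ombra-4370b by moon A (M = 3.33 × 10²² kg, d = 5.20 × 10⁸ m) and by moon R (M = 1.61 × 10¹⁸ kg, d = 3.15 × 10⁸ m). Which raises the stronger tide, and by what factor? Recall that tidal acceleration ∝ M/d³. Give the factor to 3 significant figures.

Moon A, by a factor of ≈ 4600

Compare M/d³ for the two perturbers:
Moon A: (3.33 × 10²²) / (5.20 × 10⁸)³ = 2.368 × 10⁻⁴
Moon R: (1.61 × 10¹⁸) / (3.15 × 10⁸)³ = 5.151 × 10⁻⁸
Ratio (larger/smaller) = 4600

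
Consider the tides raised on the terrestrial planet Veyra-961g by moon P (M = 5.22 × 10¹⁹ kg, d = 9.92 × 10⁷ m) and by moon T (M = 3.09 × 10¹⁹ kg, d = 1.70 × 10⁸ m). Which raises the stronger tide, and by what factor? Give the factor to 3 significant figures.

Tidal stretch scales as M/d³; compute that for each body.
Moon P: (5.22 × 10¹⁹) / (9.92 × 10⁷)³ = 5.347 × 10⁻⁵
Moon T: (3.09 × 10¹⁹) / (1.70 × 10⁸)³ = 6.289 × 10⁻⁶
Ratio (larger/smaller) = 8.50

Moon P, by a factor of ≈ 8.50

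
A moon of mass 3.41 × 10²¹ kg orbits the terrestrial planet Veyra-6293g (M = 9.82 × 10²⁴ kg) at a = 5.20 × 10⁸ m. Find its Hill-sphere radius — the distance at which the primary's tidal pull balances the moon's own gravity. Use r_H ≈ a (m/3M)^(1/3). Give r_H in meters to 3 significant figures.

r_H ≈ a (m/3M)^(1/3)
    = (5.20 × 10⁸) × (3.41 × 10²¹ / (3 × 9.82 × 10²⁴))^(1/3)
    = 2.53 × 10⁷ m

2.53 × 10⁷ m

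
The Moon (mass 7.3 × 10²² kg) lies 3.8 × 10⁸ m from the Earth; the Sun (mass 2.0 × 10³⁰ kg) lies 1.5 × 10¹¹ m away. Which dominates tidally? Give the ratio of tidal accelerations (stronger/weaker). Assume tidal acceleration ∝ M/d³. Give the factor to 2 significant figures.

Tidal acceleration ∝ M/d³, so compare M/d³ for each.
The Moon: (7.3 × 10²²) / (3.8 × 10⁸)³ = 1.330 × 10⁻³
The Sun: (2.0 × 10³⁰) / (1.5 × 10¹¹)³ = 5.926 × 10⁻⁴
Ratio (larger/smaller) = 2.2

The Moon, by a factor of ≈ 2.2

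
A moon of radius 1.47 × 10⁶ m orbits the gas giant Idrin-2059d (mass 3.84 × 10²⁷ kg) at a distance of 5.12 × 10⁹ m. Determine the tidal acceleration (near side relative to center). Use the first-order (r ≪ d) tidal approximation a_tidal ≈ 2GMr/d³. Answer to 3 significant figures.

5.61 × 10⁻⁶ m/s²

Δg = 2GMr/d³
   = 2 × (6.674 × 10⁻¹¹) × (3.84 × 10²⁷) × (1.47 × 10⁶) / (5.12 × 10⁹)³
   = 5.61 × 10⁻⁶ m/s²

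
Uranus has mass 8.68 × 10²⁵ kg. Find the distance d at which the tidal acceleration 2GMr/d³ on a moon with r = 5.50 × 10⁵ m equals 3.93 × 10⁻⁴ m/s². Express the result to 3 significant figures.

2GMr/d³ = a_tidal  ⇒  d = (2GMr / a_tidal)^(1/3)
d = (2 × 6.674×10⁻¹¹ × (8.68 × 10²⁵) × (5.50 × 10⁵) / (3.93 × 10⁻⁴))^(1/3)
  = 2.53 × 10⁸ m

2.53 × 10⁸ m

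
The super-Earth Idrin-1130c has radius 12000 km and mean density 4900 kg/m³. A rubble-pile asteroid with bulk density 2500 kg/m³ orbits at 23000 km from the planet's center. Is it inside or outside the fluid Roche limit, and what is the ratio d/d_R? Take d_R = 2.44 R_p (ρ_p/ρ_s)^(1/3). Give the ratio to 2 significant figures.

inside; d/d_R ≈ 0.63

d_R = 2.44 × (12000 km) × (4900/2500)^(1/3) = 36640 km
d/d_R = (23000) / (36640) = 0.63
Since d/d_R < 1, the body is inside the Roche limit.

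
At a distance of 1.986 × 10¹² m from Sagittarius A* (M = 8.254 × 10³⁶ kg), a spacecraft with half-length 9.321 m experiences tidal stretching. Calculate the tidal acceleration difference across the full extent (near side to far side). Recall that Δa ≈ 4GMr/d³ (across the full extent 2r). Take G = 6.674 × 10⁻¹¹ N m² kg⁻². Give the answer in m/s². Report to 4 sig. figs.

Δg = 4GMr/d³
   = 4 × (6.674 × 10⁻¹¹) × (8.254 × 10³⁶) × (9.321) / (1.986 × 10¹²)³
   = 2.622 × 10⁻⁹ m/s²

2.622 × 10⁻⁹ m/s²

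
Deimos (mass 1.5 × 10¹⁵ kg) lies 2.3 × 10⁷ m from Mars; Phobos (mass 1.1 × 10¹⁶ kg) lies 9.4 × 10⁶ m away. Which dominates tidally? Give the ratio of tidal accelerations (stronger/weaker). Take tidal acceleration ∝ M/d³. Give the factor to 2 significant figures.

Phobos, by a factor of ≈ 110

The tide-raising term goes as M/d³ (the gradient of a 1/d² field).
Deimos: (1.5 × 10¹⁵) / (2.3 × 10⁷)³ = 1.233 × 10⁻⁷
Phobos: (1.1 × 10¹⁶) / (9.4 × 10⁶)³ = 1.324 × 10⁻⁵
Ratio (larger/smaller) = 110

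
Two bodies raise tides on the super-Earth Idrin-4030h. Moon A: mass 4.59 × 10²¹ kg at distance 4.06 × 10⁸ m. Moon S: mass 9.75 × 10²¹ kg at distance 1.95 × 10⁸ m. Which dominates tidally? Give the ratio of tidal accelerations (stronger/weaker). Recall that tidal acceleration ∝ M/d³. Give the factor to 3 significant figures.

Moon S, by a factor of ≈ 19.2

Tidal acceleration ∝ M/d³, so compare M/d³ for each.
Moon A: (4.59 × 10²¹) / (4.06 × 10⁸)³ = 6.859 × 10⁻⁵
Moon S: (9.75 × 10²¹) / (1.95 × 10⁸)³ = 1.315 × 10⁻³
Ratio (larger/smaller) = 19.2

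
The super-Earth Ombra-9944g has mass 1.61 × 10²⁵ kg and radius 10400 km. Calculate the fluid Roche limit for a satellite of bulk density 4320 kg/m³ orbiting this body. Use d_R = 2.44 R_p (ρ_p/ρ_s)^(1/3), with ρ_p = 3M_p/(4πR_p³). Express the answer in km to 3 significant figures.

23500 km

ρ_p = 3M_p/(4πR_p³) = 3 × (1.61 × 10²⁵) / (4π × (1.04 × 10⁷ m)³) = 3420 kg/m³
d_R = 2.44 × 10400 km × (3420/4320)^(1/3)
    = 23500 km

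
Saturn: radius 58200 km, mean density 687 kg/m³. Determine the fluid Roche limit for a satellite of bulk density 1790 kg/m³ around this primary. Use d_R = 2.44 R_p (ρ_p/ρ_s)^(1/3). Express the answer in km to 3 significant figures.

d_R = 2.44 × 58200 km × (687/1790)^(1/3)
    = 1.03 × 10⁵ km

1.03 × 10⁵ km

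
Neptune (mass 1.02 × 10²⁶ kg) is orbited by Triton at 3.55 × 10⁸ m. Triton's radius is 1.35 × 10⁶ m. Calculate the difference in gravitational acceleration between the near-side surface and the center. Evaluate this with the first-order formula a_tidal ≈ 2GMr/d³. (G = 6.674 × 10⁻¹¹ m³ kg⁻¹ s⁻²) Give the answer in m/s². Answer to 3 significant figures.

Differencing GM/(d−r)² and GM/d² to first order in r/d gives 2GMr/d³.
Δg = 2GMr/d³
   = 2 × (6.674 × 10⁻¹¹) × (1.02 × 10²⁶) × (1.35 × 10⁶) / (3.55 × 10⁸)³
   = 4.11 × 10⁻⁴ m/s²

4.11 × 10⁻⁴ m/s²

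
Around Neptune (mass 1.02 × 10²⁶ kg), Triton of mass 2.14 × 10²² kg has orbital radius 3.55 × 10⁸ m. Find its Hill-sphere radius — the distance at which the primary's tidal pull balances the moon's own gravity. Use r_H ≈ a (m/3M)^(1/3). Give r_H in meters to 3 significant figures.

1.46 × 10⁷ m

r_H ≈ a (m/3M)^(1/3)
    = (3.55 × 10⁸) × (2.14 × 10²² / (3 × 1.02 × 10²⁶))^(1/3)
    = 1.46 × 10⁷ m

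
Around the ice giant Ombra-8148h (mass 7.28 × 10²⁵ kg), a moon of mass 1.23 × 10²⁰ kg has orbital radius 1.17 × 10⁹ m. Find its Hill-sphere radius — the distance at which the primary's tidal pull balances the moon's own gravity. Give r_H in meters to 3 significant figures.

9.66 × 10⁶ m

r_H ≈ a (m/3M)^(1/3)
    = (1.17 × 10⁹) × (1.23 × 10²⁰ / (3 × 7.28 × 10²⁵))^(1/3)
    = 9.66 × 10⁶ m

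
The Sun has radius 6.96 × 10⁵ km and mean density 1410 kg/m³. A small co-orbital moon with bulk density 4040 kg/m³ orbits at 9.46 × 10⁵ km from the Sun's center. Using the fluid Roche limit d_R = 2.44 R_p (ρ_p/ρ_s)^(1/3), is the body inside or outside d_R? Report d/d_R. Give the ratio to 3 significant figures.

inside; d/d_R ≈ 0.791

d_R = 2.44 × (6.96 × 10⁵ km) × (1410/4040)^(1/3) = 1.196 × 10⁶ km
d/d_R = (9.46 × 10⁵) / (1.196 × 10⁶) = 0.791
Since d/d_R < 1, the body is inside the Roche limit.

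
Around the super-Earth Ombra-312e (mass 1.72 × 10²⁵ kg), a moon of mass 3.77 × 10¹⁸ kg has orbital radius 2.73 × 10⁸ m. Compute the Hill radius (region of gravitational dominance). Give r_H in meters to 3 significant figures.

1.14 × 10⁶ m

r_H ≈ a (m/3M)^(1/3)
    = (2.73 × 10⁸) × (3.77 × 10¹⁸ / (3 × 1.72 × 10²⁵))^(1/3)
    = 1.14 × 10⁶ m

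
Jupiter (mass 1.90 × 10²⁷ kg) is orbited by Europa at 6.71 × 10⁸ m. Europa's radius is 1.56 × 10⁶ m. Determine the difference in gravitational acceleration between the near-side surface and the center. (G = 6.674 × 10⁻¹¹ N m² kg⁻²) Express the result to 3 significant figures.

1.31 × 10⁻³ m/s²

Since r ≪ d, expand the inverse-square field across one radius to get the leading 2GMr/d³ term.
a_tidal = 2GMr/d³
        = 2 × (6.674 × 10⁻¹¹) × (1.90 × 10²⁷) × (1.56 × 10⁶) / (6.71 × 10⁸)³
        = 1.31 × 10⁻³ m/s²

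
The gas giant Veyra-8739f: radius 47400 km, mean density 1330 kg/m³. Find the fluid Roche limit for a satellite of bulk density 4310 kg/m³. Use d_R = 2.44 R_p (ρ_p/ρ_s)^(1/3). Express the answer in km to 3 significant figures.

d_R = 2.44 × 47400 km × (1330/4310)^(1/3)
    = 78200 km

78200 km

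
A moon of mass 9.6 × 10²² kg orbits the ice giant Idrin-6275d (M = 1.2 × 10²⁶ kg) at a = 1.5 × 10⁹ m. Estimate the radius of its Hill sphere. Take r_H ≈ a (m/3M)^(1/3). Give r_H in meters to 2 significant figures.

r_H ≈ a (m/3M)^(1/3)
    = (1.5 × 10⁹) × (9.6 × 10²² / (3 × 1.2 × 10²⁶))^(1/3)
    = 9.7 × 10⁷ m

9.7 × 10⁷ m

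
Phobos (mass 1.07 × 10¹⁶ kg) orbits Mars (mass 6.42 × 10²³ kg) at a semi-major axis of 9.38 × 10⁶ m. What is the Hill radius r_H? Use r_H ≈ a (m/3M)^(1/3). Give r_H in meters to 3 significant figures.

1.66 × 10⁴ m

r_H ≈ a (m/3M)^(1/3)
    = (9.38 × 10⁶) × (1.07 × 10¹⁶ / (3 × 6.42 × 10²³))^(1/3)
    = 1.66 × 10⁴ m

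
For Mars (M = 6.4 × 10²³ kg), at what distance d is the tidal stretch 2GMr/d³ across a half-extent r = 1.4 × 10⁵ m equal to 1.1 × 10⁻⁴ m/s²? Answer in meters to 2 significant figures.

2GMr/d³ = a_tidal  ⇒  d = (2GMr / a_tidal)^(1/3)
d = (2 × 6.674×10⁻¹¹ × (6.4 × 10²³) × (1.4 × 10⁵) / (1.1 × 10⁻⁴))^(1/3)
  = 4.8 × 10⁷ m

4.8 × 10⁷ m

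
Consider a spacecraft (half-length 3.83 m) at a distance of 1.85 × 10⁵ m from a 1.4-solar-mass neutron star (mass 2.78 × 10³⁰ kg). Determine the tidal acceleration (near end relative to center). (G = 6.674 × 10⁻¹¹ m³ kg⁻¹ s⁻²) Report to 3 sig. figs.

2.24 × 10⁵ m/s²

a_tidal = 2GMr/d³
        = 2 × (6.674 × 10⁻¹¹) × (2.78 × 10³⁰) × (3.83) / (1.85 × 10⁵)³
        = 2.24 × 10⁵ m/s²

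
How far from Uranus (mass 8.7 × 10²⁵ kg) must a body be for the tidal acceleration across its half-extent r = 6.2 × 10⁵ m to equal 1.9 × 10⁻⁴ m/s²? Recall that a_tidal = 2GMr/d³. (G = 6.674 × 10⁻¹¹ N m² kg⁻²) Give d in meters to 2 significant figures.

2GMr/d³ = a_tidal  ⇒  d = (2GMr / a_tidal)^(1/3)
d = (2 × 6.674×10⁻¹¹ × (8.7 × 10²⁵) × (6.2 × 10⁵) / (1.9 × 10⁻⁴))^(1/3)
  = 3.4 × 10⁸ m

3.4 × 10⁸ m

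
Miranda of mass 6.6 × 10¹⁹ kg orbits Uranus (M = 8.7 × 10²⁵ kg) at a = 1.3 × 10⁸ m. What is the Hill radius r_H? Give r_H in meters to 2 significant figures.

8.2 × 10⁵ m

r_H ≈ a (m/3M)^(1/3)
    = (1.3 × 10⁸) × (6.6 × 10¹⁹ / (3 × 8.7 × 10²⁵))^(1/3)
    = 8.2 × 10⁵ m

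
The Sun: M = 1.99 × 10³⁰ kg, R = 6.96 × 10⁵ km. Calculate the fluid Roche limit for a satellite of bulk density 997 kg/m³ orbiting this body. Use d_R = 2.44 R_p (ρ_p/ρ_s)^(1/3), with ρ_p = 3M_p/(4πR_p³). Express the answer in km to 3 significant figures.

ρ_p = 3M_p/(4πR_p³) = 3 × (1.99 × 10³⁰) / (4π × (6.96 × 10⁸ m)³) = 1410 kg/m³
d_R = 2.44 × 6.96 × 10⁵ km × (1410/997)^(1/3)
    = 1.91 × 10⁶ km

1.91 × 10⁶ km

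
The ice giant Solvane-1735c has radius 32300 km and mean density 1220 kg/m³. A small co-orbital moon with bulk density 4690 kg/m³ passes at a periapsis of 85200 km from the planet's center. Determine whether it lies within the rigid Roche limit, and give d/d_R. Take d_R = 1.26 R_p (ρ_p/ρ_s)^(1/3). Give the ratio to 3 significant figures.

d_R = 1.26 × (32300 km) × (1220/4690)^(1/3) = 25980 km
d/d_R = (85200) / (25980) = 3.28
Since d/d_R > 1, the body is outside the Roche limit.

outside; d/d_R ≈ 3.28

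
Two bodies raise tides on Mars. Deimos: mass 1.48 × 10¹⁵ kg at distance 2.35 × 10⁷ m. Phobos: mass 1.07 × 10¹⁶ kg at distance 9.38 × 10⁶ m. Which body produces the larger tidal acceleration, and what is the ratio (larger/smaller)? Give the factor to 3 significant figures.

The tide-raising term goes as M/d³ (the gradient of a 1/d² field).
Deimos: (1.48 × 10¹⁵) / (2.35 × 10⁷)³ = 1.140 × 10⁻⁷
Phobos: (1.07 × 10¹⁶) / (9.38 × 10⁶)³ = 1.297 × 10⁻⁵
Ratio (larger/smaller) = 114

Phobos, by a factor of ≈ 114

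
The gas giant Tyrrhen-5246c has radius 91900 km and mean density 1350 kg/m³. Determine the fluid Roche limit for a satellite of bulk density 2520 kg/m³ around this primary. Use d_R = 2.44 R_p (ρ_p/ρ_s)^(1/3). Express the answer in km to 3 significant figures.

d_R = 2.44 × 91900 km × (1350/2520)^(1/3)
    = 1.82 × 10⁵ km

1.82 × 10⁵ km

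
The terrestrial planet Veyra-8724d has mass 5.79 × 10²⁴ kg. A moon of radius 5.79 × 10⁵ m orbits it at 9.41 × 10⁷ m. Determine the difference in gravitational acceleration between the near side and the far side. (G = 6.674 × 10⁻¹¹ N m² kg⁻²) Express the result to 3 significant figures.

1.07 × 10⁻³ m/s²

Δa = 4GMr/d³
   = 4 × (6.674 × 10⁻¹¹) × (5.79 × 10²⁴) × (5.79 × 10⁵) / (9.41 × 10⁷)³
   = 1.07 × 10⁻³ m/s²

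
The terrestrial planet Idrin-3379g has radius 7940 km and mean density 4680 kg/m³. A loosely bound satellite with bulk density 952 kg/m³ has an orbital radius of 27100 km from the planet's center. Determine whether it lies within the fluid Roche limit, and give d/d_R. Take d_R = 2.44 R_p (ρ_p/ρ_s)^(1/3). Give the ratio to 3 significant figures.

inside; d/d_R ≈ 0.823

d_R = 2.44 × (7940 km) × (4680/952)^(1/3) = 32940 km
d/d_R = (27100) / (32940) = 0.823
Since d/d_R < 1, the body is inside the Roche limit.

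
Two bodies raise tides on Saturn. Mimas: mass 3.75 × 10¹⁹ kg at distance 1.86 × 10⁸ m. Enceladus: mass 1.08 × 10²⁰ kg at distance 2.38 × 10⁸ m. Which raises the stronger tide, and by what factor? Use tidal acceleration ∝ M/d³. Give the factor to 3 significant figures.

Enceladus, by a factor of ≈ 1.37

Compare M/d³ for the two perturbers:
Mimas: (3.75 × 10¹⁹) / (1.86 × 10⁸)³ = 5.828 × 10⁻⁶
Enceladus: (1.08 × 10²⁰) / (2.38 × 10⁸)³ = 8.011 × 10⁻⁶
Ratio (larger/smaller) = 1.37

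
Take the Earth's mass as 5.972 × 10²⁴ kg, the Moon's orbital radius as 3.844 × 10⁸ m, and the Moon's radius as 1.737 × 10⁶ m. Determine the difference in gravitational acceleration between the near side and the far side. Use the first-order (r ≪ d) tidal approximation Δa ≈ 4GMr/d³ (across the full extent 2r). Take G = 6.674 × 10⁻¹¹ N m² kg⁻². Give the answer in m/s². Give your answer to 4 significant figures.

Δa = 4GMr/d³
   = 4 × (6.674 × 10⁻¹¹) × (5.972 × 10²⁴) × (1.737 × 10⁶) / (3.844 × 10⁸)³
   = 4.875 × 10⁻⁵ m/s²

4.875 × 10⁻⁵ m/s²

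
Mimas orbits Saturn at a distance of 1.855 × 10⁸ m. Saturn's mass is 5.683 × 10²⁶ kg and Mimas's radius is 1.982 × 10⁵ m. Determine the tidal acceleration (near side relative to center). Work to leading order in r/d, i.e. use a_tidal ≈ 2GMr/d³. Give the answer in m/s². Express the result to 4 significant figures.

a_tidal = 2GMr/d³
        = 2 × (6.674 × 10⁻¹¹) × (5.683 × 10²⁶) × (1.982 × 10⁵) / (1.855 × 10⁸)³
        = 2.355 × 10⁻³ m/s²

2.355 × 10⁻³ m/s²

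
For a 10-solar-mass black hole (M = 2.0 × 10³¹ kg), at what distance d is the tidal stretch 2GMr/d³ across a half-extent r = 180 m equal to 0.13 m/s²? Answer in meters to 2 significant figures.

1.5 × 10⁸ m

2GMr/d³ = a_tidal  ⇒  d = (2GMr / a_tidal)^(1/3)
d = (2 × 6.674×10⁻¹¹ × (2.0 × 10³¹) × (180) / (0.13))^(1/3)
  = 1.5 × 10⁸ m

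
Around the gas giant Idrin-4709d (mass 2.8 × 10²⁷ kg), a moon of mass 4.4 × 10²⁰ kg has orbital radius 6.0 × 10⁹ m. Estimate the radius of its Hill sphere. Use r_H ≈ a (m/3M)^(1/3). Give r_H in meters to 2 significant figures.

r_H ≈ a (m/3M)^(1/3)
    = (6.0 × 10⁹) × (4.4 × 10²⁰ / (3 × 2.8 × 10²⁷))^(1/3)
    = 2.2 × 10⁷ m

2.2 × 10⁷ m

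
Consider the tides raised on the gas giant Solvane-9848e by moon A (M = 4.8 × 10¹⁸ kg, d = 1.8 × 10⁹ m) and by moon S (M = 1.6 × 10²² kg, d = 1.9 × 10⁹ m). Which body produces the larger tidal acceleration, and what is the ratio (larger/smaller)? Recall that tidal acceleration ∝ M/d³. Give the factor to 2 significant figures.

Moon S, by a factor of ≈ 2800

Compare M/d³ for the two perturbers:
Moon A: (4.8 × 10¹⁸) / (1.8 × 10⁹)³ = 8.230 × 10⁻¹⁰
Moon S: (1.6 × 10²²) / (1.9 × 10⁹)³ = 2.333 × 10⁻⁶
Ratio (larger/smaller) = 2800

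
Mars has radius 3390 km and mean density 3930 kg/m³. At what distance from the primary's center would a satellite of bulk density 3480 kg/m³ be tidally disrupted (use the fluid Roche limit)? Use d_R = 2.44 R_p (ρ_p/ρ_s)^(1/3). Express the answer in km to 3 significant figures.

8610 km

d_R = 2.44 × 3390 km × (3930/3480)^(1/3)
    = 8610 km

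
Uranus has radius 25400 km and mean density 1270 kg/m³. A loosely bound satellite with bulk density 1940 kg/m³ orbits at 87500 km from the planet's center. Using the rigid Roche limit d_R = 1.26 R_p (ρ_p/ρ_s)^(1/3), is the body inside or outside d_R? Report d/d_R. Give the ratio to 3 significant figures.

outside; d/d_R ≈ 3.15

d_R = 1.26 × (25400 km) × (1270/1940)^(1/3) = 27790 km
d/d_R = (87500) / (27790) = 3.15
Since d/d_R > 1, the body is outside the Roche limit.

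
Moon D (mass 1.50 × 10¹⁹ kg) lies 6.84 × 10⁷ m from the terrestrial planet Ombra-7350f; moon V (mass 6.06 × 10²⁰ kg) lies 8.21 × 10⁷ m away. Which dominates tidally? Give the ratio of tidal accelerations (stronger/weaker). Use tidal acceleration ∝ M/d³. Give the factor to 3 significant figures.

Tidal acceleration ∝ M/d³, so compare M/d³ for each.
Moon D: (1.50 × 10¹⁹) / (6.84 × 10⁷)³ = 4.687 × 10⁻⁵
Moon V: (6.06 × 10²⁰) / (8.21 × 10⁷)³ = 1.095 × 10⁻³
Ratio (larger/smaller) = 23.4

Moon V, by a factor of ≈ 23.4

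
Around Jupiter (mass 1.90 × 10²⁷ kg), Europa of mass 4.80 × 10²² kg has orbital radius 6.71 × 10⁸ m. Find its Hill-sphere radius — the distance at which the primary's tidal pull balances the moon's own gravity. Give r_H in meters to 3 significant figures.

1.37 × 10⁷ m

r_H ≈ a (m/3M)^(1/3)
    = (6.71 × 10⁸) × (4.80 × 10²² / (3 × 1.90 × 10²⁷))^(1/3)
    = 1.37 × 10⁷ m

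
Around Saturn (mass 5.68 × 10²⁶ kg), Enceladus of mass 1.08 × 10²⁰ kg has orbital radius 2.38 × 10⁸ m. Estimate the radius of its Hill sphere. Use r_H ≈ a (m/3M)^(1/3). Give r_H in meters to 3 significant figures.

9.49 × 10⁵ m

r_H ≈ a (m/3M)^(1/3)
    = (2.38 × 10⁸) × (1.08 × 10²⁰ / (3 × 5.68 × 10²⁶))^(1/3)
    = 9.49 × 10⁵ m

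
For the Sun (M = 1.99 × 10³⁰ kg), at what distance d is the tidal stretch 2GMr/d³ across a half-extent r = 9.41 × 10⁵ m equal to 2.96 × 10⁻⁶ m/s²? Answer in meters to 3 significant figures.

4.39 × 10¹⁰ m

2GMr/d³ = a_tidal  ⇒  d = (2GMr / a_tidal)^(1/3)
d = (2 × 6.674×10⁻¹¹ × (1.99 × 10³⁰) × (9.41 × 10⁵) / (2.96 × 10⁻⁶))^(1/3)
  = 4.39 × 10¹⁰ m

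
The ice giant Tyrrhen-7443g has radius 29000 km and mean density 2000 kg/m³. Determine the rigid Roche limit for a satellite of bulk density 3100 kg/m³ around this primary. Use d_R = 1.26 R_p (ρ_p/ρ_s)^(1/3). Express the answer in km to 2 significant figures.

32000 km

d_R = 1.26 × 29000 km × (2000/3100)^(1/3)
    = 32000 km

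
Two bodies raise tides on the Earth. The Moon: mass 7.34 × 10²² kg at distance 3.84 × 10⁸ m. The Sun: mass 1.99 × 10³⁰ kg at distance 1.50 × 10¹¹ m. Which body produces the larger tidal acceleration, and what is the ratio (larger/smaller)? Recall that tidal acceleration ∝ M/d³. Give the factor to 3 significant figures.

The Moon, by a factor of ≈ 2.20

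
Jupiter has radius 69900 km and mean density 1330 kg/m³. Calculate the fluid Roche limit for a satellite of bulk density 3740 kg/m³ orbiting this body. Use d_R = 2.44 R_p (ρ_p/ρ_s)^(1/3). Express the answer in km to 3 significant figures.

1.21 × 10⁵ km

d_R = 2.44 × 69900 km × (1330/3740)^(1/3)
    = 1.21 × 10⁵ km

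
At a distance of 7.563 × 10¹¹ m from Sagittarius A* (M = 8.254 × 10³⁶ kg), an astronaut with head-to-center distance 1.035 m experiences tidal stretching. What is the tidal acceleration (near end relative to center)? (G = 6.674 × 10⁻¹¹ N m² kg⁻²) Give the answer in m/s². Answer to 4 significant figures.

Δg = 2GMr/d³
   = 2 × (6.674 × 10⁻¹¹) × (8.254 × 10³⁶) × (1.035) / (7.563 × 10¹¹)³
   = 2.636 × 10⁻⁹ m/s²

2.636 × 10⁻⁹ m/s²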